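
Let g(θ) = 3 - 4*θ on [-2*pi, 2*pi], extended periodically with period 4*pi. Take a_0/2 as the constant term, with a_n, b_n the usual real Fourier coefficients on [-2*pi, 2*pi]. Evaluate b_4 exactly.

b_4 = (1/(2*pi)) ∫_{-2*pi}^{2*pi} g(θ) sin(2*θ) dθ.
Integrating by parts (boundary term plus one more integral), an antiderivative of (3 - 4*θ) sin(2*θ) is 2*θ*cos(2*θ) - sin(2*θ) - 3*cos(2*θ)/2; evaluating from -2*pi to 2*pi: ∫_{-2*pi}^{2*pi} (3 - 4*θ) sin(2*θ) dθ = (-3/2 + 4*pi) - (-4*pi - 3/2) = 8*pi.
Hence b_4 = (1/(2*pi))·(8*pi) = 4.

4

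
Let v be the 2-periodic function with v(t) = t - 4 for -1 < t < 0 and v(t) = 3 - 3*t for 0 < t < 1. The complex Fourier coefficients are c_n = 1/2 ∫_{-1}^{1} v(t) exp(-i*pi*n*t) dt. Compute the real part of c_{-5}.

Since v is real-valued, Re(c_{-5}) = 1/2 ∫_{-1}^{1} v(t) cos(-5*pi*t) dt = a_{5}/2.
Split the integral at the breakpoints.
Integrating by parts (boundary term plus one more integral), an antiderivative of (t - 4) cos(-5*pi*t) is t*sin(5*pi*t)/(5*pi) - 4*sin(5*pi*t)/(5*pi) + cos(5*pi*t)/(25*pi**2); evaluating from -1 to 0: ∫_{-1}^{0} (t - 4) cos(-5*pi*t) dt = (1/(25*pi**2)) - (-1/(25*pi**2)) = 2/(25*pi**2).
Integrating by parts (boundary term plus one more integral), an antiderivative of (3 - 3*t) cos(-5*pi*t) is -3*t*sin(5*pi*t)/(5*pi) + 3*sin(5*pi*t)/(5*pi) - 3*cos(5*pi*t)/(25*pi**2); evaluating from 0 to 1: ∫_{0}^{1} (3 - 3*t) cos(-5*pi*t) dt = (3/(25*pi**2)) - (-3/(25*pi**2)) = 6/(25*pi**2).
So ∫_{-1}^{1} v(t) cos(-5*pi*t) dt = 8/(25*pi**2).
Hence Re(c_{-5}) = (1/2)·(8/(25*pi**2)) = 4/(25*pi**2).

4/(25*pi**2)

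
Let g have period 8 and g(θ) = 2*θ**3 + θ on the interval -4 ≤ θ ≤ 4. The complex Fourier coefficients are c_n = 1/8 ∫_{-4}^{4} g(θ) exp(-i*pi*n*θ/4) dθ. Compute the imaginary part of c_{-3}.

-256/(9*pi**3) + 44/pi

Since g is real-valued, Im(c_{-3}) = -1/8 ∫_{-4}^{4} g(θ) sin(-3*pi*θ/4) dθ = b_{3}/2.
g is odd and sin(-3*pi*θ/4) is odd, so the integrand is even: ∫_{-4}^{4} g(θ) sin(-3*pi*θ/4) dθ = 2∫_0^{4} g(θ) sin(-3*pi*θ/4) dθ.
Integrating by parts three times (tabular method), an antiderivative of (2*θ**3 + θ) sin(-3*pi*θ/4) is 8*θ**3*cos(3*pi*θ/4)/(3*pi) - 32*θ**2*sin(3*pi*θ/4)/(3*pi**2) - 256*θ*cos(3*pi*θ/4)/(9*pi**3) + 4*θ*cos(3*pi*θ/4)/(3*pi) - 16*sin(3*pi*θ/4)/(9*pi**2) + 1024*sin(3*pi*θ/4)/(27*pi**4); evaluating from 0 to 4: ∫_{0}^{4} (2*θ**3 + θ) sin(-3*pi*θ/4) dθ = (-176/pi + 1024/(9*pi**3)) - (0) = -176/pi + 1024/(9*pi**3).
So ∫_{-4}^{4} g(θ) sin(-3*pi*θ/4) dθ = -352/pi + 2048/(9*pi**3).
Hence Im(c_{-3}) = (-1/8)·(-352/pi + 2048/(9*pi**3)) = -256/(9*pi**3) + 44/pi.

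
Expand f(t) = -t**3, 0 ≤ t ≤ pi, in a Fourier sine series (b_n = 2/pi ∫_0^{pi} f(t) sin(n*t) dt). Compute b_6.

-1/18 + pi**2/3

b_6 = 2/pi ∫_0^{pi} (-t**3) sin(6*t) dt.
Integrating by parts three times (tabular method), an antiderivative of (-t**3) sin(6*t) is t**3*cos(6*t)/6 - t**2*sin(6*t)/12 - t*cos(6*t)/36 + sin(6*t)/216; evaluating from 0 to pi: ∫_{0}^{pi} (-t**3) sin(6*t) dt = (-pi/36 + pi**3/6) - (0) = -pi/36 + pi**3/6.
Hence b_6 = (2/pi)·(-pi/36 + pi**3/6) = -1/18 + pi**2/3.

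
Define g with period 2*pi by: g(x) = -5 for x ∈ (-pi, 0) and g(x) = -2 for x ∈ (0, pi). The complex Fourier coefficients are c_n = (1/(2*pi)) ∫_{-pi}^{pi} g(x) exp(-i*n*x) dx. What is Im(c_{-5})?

Since g is real-valued, Im(c_{-5}) = -(1/(2*pi)) ∫_{-pi}^{pi} g(x) sin(-5*x) dx = b_{5}/2.
Split the integral at the breakpoints.
Directly, an antiderivative of (-5) sin(-5*x) is -cos(5*x); evaluating from -pi to 0: ∫_{-pi}^{0} (-5) sin(-5*x) dx = (-1) - (1) = -2.
Directly, an antiderivative of (-2) sin(-5*x) is -2*cos(5*x)/5; evaluating from 0 to pi: ∫_{0}^{pi} (-2) sin(-5*x) dx = (2/5) - (-2/5) = 4/5.
So ∫_{-pi}^{pi} g(x) sin(-5*x) dx = -6/5.
Hence Im(c_{-5}) = (-1/(2*pi))·(-6/5) = 3/(5*pi).

3/(5*pi)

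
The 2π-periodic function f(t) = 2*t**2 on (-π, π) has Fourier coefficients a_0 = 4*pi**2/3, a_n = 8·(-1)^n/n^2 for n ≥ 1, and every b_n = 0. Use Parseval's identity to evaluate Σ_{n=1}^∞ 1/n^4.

pi**4/90

Parseval: a_0^2/2 + Σ a_n^2 = (1/π) ∫_{-π}^{π} f(t)^2 dt = 8*pi**4/5.
Subtract a_0^2/2 = 8*pi**4/9: Σ a_n^2 = 32*pi**4/45.
Since a_n^2 = 64/n^4, Σ 1/n^4 = pi**4/90.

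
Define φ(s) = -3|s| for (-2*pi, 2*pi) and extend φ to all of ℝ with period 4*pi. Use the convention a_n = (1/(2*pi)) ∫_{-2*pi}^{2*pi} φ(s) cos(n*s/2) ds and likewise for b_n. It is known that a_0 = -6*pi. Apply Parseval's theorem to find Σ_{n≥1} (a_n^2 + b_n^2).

Parseval: a_0^2/2 + Σ_{n≥1} (a_n^2+b_n^2) = (1/(2*pi)) ∫_{-2*pi}^{2*pi} φ(s)^2 ds = 24*pi**2.
Subtract a_0^2/2 = 18*pi**2: Σ (a_n^2+b_n^2) = 6*pi**2.

6*pi**2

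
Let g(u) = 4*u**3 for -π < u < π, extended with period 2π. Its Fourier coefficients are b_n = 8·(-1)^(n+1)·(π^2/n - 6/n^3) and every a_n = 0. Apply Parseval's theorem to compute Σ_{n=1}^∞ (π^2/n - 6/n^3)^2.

Parseval: Σ b_n^2 = (1/π) ∫_{-π}^{π} g(u)^2 du = 32*pi**6/7.
b_n^2 = 64·(π^2/n - 6/n^3)^2, so the sum equals (32*pi**6/7)/64 = pi**6/14.

pi**6/14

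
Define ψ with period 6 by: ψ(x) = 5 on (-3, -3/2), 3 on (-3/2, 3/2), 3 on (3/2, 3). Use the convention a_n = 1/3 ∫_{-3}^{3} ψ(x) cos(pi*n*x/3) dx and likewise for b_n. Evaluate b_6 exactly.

b_6 = 1/3 ∫_{-3}^{3} ψ(x) sin(2*pi*x) dx.
Split the integral at the breakpoints.
Directly, an antiderivative of (5) sin(2*pi*x) is -5*cos(2*pi*x)/(2*pi); evaluating from -3 to -3/2: ∫_{-3}^{-3/2} (5) sin(2*pi*x) dx = (5/(2*pi)) - (-5/(2*pi)) = 5/pi.
Directly, an antiderivative of (3) sin(2*pi*x) is -3*cos(2*pi*x)/(2*pi); evaluating from -3/2 to 3/2: ∫_{-3/2}^{3/2} (3) sin(2*pi*x) dx = (3/(2*pi)) - (3/(2*pi)) = 0.
Directly, an antiderivative of (3) sin(2*pi*x) is -3*cos(2*pi*x)/(2*pi); evaluating from 3/2 to 3: ∫_{3/2}^{3} (3) sin(2*pi*x) dx = (-3/(2*pi)) - (3/(2*pi)) = -3/pi.
Summing the pieces and multiplying by (1/3) gives b_6 = 2/(3*pi).

2/(3*pi)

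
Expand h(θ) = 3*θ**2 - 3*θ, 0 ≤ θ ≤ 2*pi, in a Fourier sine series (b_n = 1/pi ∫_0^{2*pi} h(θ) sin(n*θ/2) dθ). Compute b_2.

b_2 = 1/pi ∫_0^{2*pi} (3*θ**2 - 3*θ) sin(θ) dθ.
Integrating by parts twice (tabular method), an antiderivative of (3*θ**2 - 3*θ) sin(θ) is -3*θ**2*cos(θ) + 6*θ*sin(θ) + 3*θ*cos(θ) - 3*sin(θ) + 6*cos(θ); evaluating from 0 to 2*pi: ∫_{0}^{2*pi} (3*θ**2 - 3*θ) sin(θ) dθ = (-12*pi**2 + 6 + 6*pi) - (6) = 6*pi*(1 - 2*pi).
Hence b_2 = (1/pi)·(6*pi*(1 - 2*pi)) = 6 - 12*pi.

6 - 12*pi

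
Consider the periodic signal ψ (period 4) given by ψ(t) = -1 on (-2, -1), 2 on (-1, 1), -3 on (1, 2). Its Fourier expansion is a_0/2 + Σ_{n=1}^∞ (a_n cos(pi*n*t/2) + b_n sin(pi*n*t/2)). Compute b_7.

-2/(7*pi)

b_7 = 1/2 ∫_{-2}^{2} ψ(t) sin(7*pi*t/2) dt.
Split the integral at the breakpoints.
Directly, an antiderivative of (-1) sin(7*pi*t/2) is 2*cos(7*pi*t/2)/(7*pi); evaluating from -2 to -1: ∫_{-2}^{-1} (-1) sin(7*pi*t/2) dt = (0) - (-2/(7*pi)) = 2/(7*pi).
Directly, an antiderivative of (2) sin(7*pi*t/2) is -4*cos(7*pi*t/2)/(7*pi); evaluating from -1 to 1: ∫_{-1}^{1} (2) sin(7*pi*t/2) dt = (0) - (0) = 0.
Directly, an antiderivative of (-3) sin(7*pi*t/2) is 6*cos(7*pi*t/2)/(7*pi); evaluating from 1 to 2: ∫_{1}^{2} (-3) sin(7*pi*t/2) dt = (-6/(7*pi)) - (0) = -6/(7*pi).
Summing the pieces and multiplying by (1/2) gives b_7 = -2/(7*pi).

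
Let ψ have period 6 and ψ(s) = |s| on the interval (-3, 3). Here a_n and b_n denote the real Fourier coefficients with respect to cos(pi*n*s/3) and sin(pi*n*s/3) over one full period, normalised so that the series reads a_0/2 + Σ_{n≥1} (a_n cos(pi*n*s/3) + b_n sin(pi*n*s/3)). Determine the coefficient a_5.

a_5 = 1/3 ∫_{-3}^{3} ψ(s) cos(5*pi*s/3) ds.
ψ is even and cos(5*pi*s/3) is even, so the integrand is even and a_5 = 2/3 ∫_0^{3} ψ(s) cos(5*pi*s/3) ds.
Integrating by parts (boundary term plus one more integral), an antiderivative of (s) cos(5*pi*s/3) is 3*s*sin(5*pi*s/3)/(5*pi) + 9*cos(5*pi*s/3)/(25*pi**2); evaluating from 0 to 3: ∫_{0}^{3} (s) cos(5*pi*s/3) ds = (-9/(25*pi**2)) - (9/(25*pi**2)) = -18/(25*pi**2).
Hence a_5 = (2/3)·(-18/(25*pi**2)) = -12/(25*pi**2).

-12/(25*pi**2)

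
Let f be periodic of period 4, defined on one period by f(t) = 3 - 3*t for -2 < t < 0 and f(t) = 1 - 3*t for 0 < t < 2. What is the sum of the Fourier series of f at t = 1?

f is continuous at t = 1 with value -2, so the series converges to -2 there.

-2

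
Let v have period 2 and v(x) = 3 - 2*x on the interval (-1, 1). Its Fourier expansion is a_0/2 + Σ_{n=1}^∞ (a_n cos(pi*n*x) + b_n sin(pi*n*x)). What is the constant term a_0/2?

3

a_0 = ∫_{-1}^{1} v(x) dx = 6.
So the constant term a_0/2 = 3.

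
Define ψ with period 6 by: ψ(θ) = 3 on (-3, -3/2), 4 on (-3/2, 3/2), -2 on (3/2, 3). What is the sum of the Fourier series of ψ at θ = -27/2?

7/2

θ = -27/2 differs from θ = -3/2 by -2 full period(s), and the series is 6-periodic.
At θ = -3/2 the one-sided limits are ψ(-3/2^-) = 3 and ψ(-3/2^+) = 4.
By Dirichlet's theorem the series converges to their average, [(3) + (4)]/2 = 7/2.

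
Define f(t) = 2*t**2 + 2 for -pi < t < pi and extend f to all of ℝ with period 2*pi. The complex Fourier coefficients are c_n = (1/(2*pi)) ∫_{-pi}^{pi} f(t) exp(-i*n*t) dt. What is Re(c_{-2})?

Since f is real-valued, Re(c_{-2}) = (1/(2*pi)) ∫_{-pi}^{pi} f(t) cos(-2*t) dt = a_{2}/2.
f is even and cos(-2*t) is even, so the integrand is even: ∫_{-pi}^{pi} f(t) cos(-2*t) dt = 2∫_0^{pi} f(t) cos(-2*t) dt.
Integrating by parts twice (tabular method), an antiderivative of (2*t**2 + 2) cos(-2*t) is t**2*sin(2*t) + t*cos(2*t) + sin(2*t)/2; evaluating from 0 to pi: ∫_{0}^{pi} (2*t**2 + 2) cos(-2*t) dt = (pi) - (0) = pi.
So ∫_{-pi}^{pi} f(t) cos(-2*t) dt = 2*pi.
Hence Re(c_{-2}) = (1/(2*pi))·(2*pi) = 1.

1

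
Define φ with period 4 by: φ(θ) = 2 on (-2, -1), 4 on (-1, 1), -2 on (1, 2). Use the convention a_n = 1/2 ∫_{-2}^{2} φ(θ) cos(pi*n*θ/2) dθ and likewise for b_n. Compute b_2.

4/pi

b_2 = 1/2 ∫_{-2}^{2} φ(θ) sin(pi*θ) dθ.
Split the integral at the breakpoints.
Directly, an antiderivative of (2) sin(pi*θ) is -2*cos(pi*θ)/pi; evaluating from -2 to -1: ∫_{-2}^{-1} (2) sin(pi*θ) dθ = (2/pi) - (-2/pi) = 4/pi.
Directly, an antiderivative of (4) sin(pi*θ) is -4*cos(pi*θ)/pi; evaluating from -1 to 1: ∫_{-1}^{1} (4) sin(pi*θ) dθ = (4/pi) - (4/pi) = 0.
Directly, an antiderivative of (-2) sin(pi*θ) is 2*cos(pi*θ)/pi; evaluating from 1 to 2: ∫_{1}^{2} (-2) sin(pi*θ) dθ = (2/pi) - (-2/pi) = 4/pi.
Summing the pieces and multiplying by (1/2) gives b_2 = 4/pi.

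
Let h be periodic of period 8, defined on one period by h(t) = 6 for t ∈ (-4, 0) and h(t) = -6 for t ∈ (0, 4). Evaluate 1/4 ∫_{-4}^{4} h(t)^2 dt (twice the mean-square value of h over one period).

1/4 ∫_{-4}^{4} h(t)^2 dt = 1/4 · (288) = 72.

72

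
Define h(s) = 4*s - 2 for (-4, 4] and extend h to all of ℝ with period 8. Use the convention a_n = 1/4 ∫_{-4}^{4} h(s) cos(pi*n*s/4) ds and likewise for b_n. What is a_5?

a_5 = 1/4 ∫_{-4}^{4} h(s) cos(5*pi*s/4) ds.
Integrating by parts (boundary term plus one more integral), an antiderivative of (4*s - 2) cos(5*pi*s/4) is 16*s*sin(5*pi*s/4)/(5*pi) - 8*sin(5*pi*s/4)/(5*pi) + 64*cos(5*pi*s/4)/(25*pi**2); evaluating from -4 to 4: ∫_{-4}^{4} (4*s - 2) cos(5*pi*s/4) ds = (-64/(25*pi**2)) - (-64/(25*pi**2)) = 0.
Hence a_5 = (1/4)·(0) = 0.

0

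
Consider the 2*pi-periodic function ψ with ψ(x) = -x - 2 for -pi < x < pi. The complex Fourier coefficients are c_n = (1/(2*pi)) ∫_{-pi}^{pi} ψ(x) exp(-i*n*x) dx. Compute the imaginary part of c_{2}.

-1/2

Since ψ is real-valued, Im(c_{2}) = -(1/(2*pi)) ∫_{-pi}^{pi} ψ(x) sin(2*x) dx = -b_{2}/2.
Integrating by parts (boundary term plus one more integral), an antiderivative of (-x - 2) sin(2*x) is x*cos(2*x)/2 - sin(2*x)/4 + cos(2*x); evaluating from -pi to pi: ∫_{-pi}^{pi} (-x - 2) sin(2*x) dx = (1 + pi/2) - (1 - pi/2) = pi.
Hence Im(c_{2}) = (-1/(2*pi))·(pi) = -1/2.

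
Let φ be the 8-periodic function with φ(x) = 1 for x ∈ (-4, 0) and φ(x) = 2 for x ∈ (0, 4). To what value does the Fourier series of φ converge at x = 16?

x = 16 differs from x = 0 by 2 full period(s), and the series is 8-periodic.
At x = 0 the one-sided limits are φ(0^-) = 1 and φ(0^+) = 2.
By Dirichlet's theorem the series converges to their average, [(1) + (2)]/2 = 3/2.

3/2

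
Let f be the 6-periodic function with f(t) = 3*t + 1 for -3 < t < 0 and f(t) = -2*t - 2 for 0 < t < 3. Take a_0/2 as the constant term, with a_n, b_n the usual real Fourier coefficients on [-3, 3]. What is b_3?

-1/pi

b_3 = 1/3 ∫_{-3}^{3} f(t) sin(pi*t) dt.
Split the integral at the breakpoints.
Integrating by parts (boundary term plus one more integral), an antiderivative of (3*t + 1) sin(pi*t) is -3*t*cos(pi*t)/pi + 3*sin(pi*t)/pi**2 - cos(pi*t)/pi; evaluating from -3 to 0: ∫_{-3}^{0} (3*t + 1) sin(pi*t) dt = (-1/pi) - (-8/pi) = 7/pi.
Integrating by parts (boundary term plus one more integral), an antiderivative of (-2*t - 2) sin(pi*t) is 2*t*cos(pi*t)/pi - 2*sin(pi*t)/pi**2 + 2*cos(pi*t)/pi; evaluating from 0 to 3: ∫_{0}^{3} (-2*t - 2) sin(pi*t) dt = (-8/pi) - (2/pi) = -10/pi.
Summing the pieces and multiplying by (1/3) gives b_3 = -1/pi.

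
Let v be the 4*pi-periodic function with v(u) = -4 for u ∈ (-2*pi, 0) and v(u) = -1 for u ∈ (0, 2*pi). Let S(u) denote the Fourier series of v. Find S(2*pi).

u = 2*pi differs from u = -2*pi by 1 full period(s), and the series is 4*pi-periodic.
At u = -2*pi the one-sided limits are v(-2*pi^-) = -1 and v(-2*pi^+) = -4.
By Dirichlet's theorem the series converges to their average, [(-1) + (-4)]/2 = -5/2.

-5/2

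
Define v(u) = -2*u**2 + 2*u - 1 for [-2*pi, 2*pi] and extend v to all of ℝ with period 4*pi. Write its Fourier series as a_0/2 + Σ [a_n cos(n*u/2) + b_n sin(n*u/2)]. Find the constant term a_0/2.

-8*pi**2/3 - 1

a_0 = (1/(2*pi)) ∫_{-2*pi}^{2*pi} v(u) du = (1/(2*pi)) · (-32*pi**3/3 - 4*pi) = -16*pi**2/3 - 2.
So the constant term a_0/2 = -8*pi**2/3 - 1.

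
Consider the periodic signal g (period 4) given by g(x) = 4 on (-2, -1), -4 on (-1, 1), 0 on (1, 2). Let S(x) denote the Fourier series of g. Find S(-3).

x = -3 differs from x = 1 by -1 full period(s), and the series is 4-periodic.
At x = 1 the one-sided limits are g(1^-) = -4 and g(1^+) = 0.
By Dirichlet's theorem the series converges to their average, [(-4) + (0)]/2 = -2.

-2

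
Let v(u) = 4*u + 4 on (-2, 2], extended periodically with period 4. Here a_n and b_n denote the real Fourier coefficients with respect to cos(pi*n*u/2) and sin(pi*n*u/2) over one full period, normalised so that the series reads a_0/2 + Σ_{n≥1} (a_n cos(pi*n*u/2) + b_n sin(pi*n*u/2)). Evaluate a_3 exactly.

a_3 = 1/2 ∫_{-2}^{2} v(u) cos(3*pi*u/2) du.
Integrating by parts (boundary term plus one more integral), an antiderivative of (4*u + 4) cos(3*pi*u/2) is 8*u*sin(3*pi*u/2)/(3*pi) + 8*sin(3*pi*u/2)/(3*pi) + 16*cos(3*pi*u/2)/(9*pi**2); evaluating from -2 to 2: ∫_{-2}^{2} (4*u + 4) cos(3*pi*u/2) du = (-16/(9*pi**2)) - (-16/(9*pi**2)) = 0.
Hence a_3 = (1/2)·(0) = 0.

0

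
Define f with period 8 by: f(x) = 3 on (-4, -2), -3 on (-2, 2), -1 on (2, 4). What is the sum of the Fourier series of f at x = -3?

f is continuous at x = -3 with value 3, so the series converges to 3 there.

3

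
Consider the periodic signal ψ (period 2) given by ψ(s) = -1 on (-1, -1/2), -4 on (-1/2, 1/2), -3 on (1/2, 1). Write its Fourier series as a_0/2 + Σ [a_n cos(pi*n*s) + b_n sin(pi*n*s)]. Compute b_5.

-2/(5*pi)

b_5 = ∫_{-1}^{1} ψ(s) sin(5*pi*s) ds.
Split the integral at the breakpoints.
Directly, an antiderivative of (-1) sin(5*pi*s) is cos(5*pi*s)/(5*pi); evaluating from -1 to -1/2: ∫_{-1}^{-1/2} (-1) sin(5*pi*s) ds = (0) - (-1/(5*pi)) = 1/(5*pi).
Directly, an antiderivative of (-4) sin(5*pi*s) is 4*cos(5*pi*s)/(5*pi); evaluating from -1/2 to 1/2: ∫_{-1/2}^{1/2} (-4) sin(5*pi*s) ds = (0) - (0) = 0.
Directly, an antiderivative of (-3) sin(5*pi*s) is 3*cos(5*pi*s)/(5*pi); evaluating from 1/2 to 1: ∫_{1/2}^{1} (-3) sin(5*pi*s) ds = (-3/(5*pi)) - (0) = -3/(5*pi).
Summing the pieces gives b_5 = -2/(5*pi).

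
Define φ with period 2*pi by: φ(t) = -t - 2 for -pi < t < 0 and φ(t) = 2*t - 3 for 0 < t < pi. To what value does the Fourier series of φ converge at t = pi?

t = pi differs from t = -pi by 1 full period(s), and the series is 2*pi-periodic.
At t = -pi the one-sided limits are φ(-pi^-) = -3 + 2*pi and φ(-pi^+) = -2 + pi.
By Dirichlet's theorem the series converges to their average, [(-3 + 2*pi) + (-2 + pi)]/2 = -5/2 + 3*pi/2.

-5/2 + 3*pi/2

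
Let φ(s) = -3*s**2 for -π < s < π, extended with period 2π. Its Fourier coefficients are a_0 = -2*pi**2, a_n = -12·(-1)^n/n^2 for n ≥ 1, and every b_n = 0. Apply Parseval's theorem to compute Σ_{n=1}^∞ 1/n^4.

pi**4/90

Parseval: a_0^2/2 + Σ a_n^2 = (1/π) ∫_{-π}^{π} φ(s)^2 ds = 18*pi**4/5.
Subtract a_0^2/2 = 2*pi**4: Σ a_n^2 = 8*pi**4/5.
Since a_n^2 = 144/n^4, Σ 1/n^4 = pi**4/90.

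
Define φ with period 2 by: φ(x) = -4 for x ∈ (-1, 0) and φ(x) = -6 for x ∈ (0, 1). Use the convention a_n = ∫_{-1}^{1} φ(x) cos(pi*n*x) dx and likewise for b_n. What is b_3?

-4/(3*pi)

b_3 = ∫_{-1}^{1} φ(x) sin(3*pi*x) dx.
Split the integral at the breakpoints.
Directly, an antiderivative of (-4) sin(3*pi*x) is 4*cos(3*pi*x)/(3*pi); evaluating from -1 to 0: ∫_{-1}^{0} (-4) sin(3*pi*x) dx = (4/(3*pi)) - (-4/(3*pi)) = 8/(3*pi).
Directly, an antiderivative of (-6) sin(3*pi*x) is 2*cos(3*pi*x)/pi; evaluating from 0 to 1: ∫_{0}^{1} (-6) sin(3*pi*x) dx = (-2/pi) - (2/pi) = -4/pi.
Summing the pieces gives b_3 = -4/(3*pi).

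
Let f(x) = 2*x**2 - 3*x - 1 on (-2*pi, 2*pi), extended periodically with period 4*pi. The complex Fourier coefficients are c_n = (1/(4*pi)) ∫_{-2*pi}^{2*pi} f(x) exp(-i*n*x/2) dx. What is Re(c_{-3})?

Since f is real-valued, Re(c_{-3}) = (1/(4*pi)) ∫_{-2*pi}^{2*pi} f(x) cos(-3*x/2) dx = a_{3}/2.
Integrating by parts twice (tabular method), an antiderivative of (2*x**2 - 3*x - 1) cos(-3*x/2) is 4*x**2*sin(3*x/2)/3 - 2*x*sin(3*x/2) + 16*x*cos(3*x/2)/9 - 50*sin(3*x/2)/27 - 4*cos(3*x/2)/3; evaluating from -2*pi to 2*pi: ∫_{-2*pi}^{2*pi} (2*x**2 - 3*x - 1) cos(-3*x/2) dx = (4/3 - 32*pi/9) - (4/3 + 32*pi/9) = -64*pi/9.
Hence Re(c_{-3}) = (1/(4*pi))·(-64*pi/9) = -16/9.

-16/9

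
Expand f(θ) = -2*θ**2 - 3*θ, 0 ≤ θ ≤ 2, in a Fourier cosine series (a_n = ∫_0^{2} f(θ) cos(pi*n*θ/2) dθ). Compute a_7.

a_7 = ∫_0^{2} (-2*θ**2 - 3*θ) cos(7*pi*θ/2) dθ.
Integrating by parts twice (tabular method), an antiderivative of (-2*θ**2 - 3*θ) cos(7*pi*θ/2) is -4*θ**2*sin(7*pi*θ/2)/(7*pi) - 6*θ*sin(7*pi*θ/2)/(7*pi) - 16*θ*cos(7*pi*θ/2)/(49*pi**2) + 32*sin(7*pi*θ/2)/(343*pi**3) - 12*cos(7*pi*θ/2)/(49*pi**2); evaluating from 0 to 2: ∫_{0}^{2} (-2*θ**2 - 3*θ) cos(7*pi*θ/2) dθ = (44/(49*pi**2)) - (-12/(49*pi**2)) = 8/(7*pi**2).
Hence a_7 = 8/(7*pi**2).

8/(7*pi**2)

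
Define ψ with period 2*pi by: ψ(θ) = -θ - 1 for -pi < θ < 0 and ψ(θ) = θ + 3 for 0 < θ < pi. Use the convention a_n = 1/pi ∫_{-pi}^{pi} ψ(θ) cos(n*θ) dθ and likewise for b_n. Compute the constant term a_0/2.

a_0 = 1/pi ∫_{-pi}^{pi} ψ(θ) dθ = 1/pi · (pi*(2 + pi)) = 2 + pi.
So the constant term a_0/2 = 1 + pi/2.

1 + pi/2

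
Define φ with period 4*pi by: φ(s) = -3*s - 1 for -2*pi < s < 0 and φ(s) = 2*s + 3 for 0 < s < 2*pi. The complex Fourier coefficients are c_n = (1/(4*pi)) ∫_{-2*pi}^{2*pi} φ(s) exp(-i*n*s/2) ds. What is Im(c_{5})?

Since φ is real-valued, Im(c_{5}) = -(1/(4*pi)) ∫_{-2*pi}^{2*pi} φ(s) sin(5*s/2) ds = -b_{5}/2.
Split the integral at the breakpoints.
Integrating by parts (boundary term plus one more integral), an antiderivative of (-3*s - 1) sin(5*s/2) is 6*s*cos(5*s/2)/5 - 12*sin(5*s/2)/25 + 2*cos(5*s/2)/5; evaluating from -2*pi to 0: ∫_{-2*pi}^{0} (-3*s - 1) sin(5*s/2) ds = (2/5) - (-2/5 + 12*pi/5) = 4/5 - 12*pi/5.
Integrating by parts (boundary term plus one more integral), an antiderivative of (2*s + 3) sin(5*s/2) is -4*s*cos(5*s/2)/5 + 8*sin(5*s/2)/25 - 6*cos(5*s/2)/5; evaluating from 0 to 2*pi: ∫_{0}^{2*pi} (2*s + 3) sin(5*s/2) ds = (6/5 + 8*pi/5) - (-6/5) = 12/5 + 8*pi/5.
So ∫_{-2*pi}^{2*pi} φ(s) sin(5*s/2) ds = 16/5 - 4*pi/5.
Hence Im(c_{5}) = (-1/(4*pi))·(16/5 - 4*pi/5) = (-4 + pi)/(5*pi).

(-4 + pi)/(5*pi)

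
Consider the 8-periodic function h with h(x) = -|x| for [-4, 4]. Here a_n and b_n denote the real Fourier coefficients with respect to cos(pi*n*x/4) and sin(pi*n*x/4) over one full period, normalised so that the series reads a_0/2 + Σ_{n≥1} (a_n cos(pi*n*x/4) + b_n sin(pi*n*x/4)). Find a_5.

a_5 = 1/4 ∫_{-4}^{4} h(x) cos(5*pi*x/4) dx.
h is even and cos(5*pi*x/4) is even, so the integrand is even and a_5 = 1/2 ∫_0^{4} h(x) cos(5*pi*x/4) dx.
Integrating by parts (boundary term plus one more integral), an antiderivative of (-x) cos(5*pi*x/4) is -4*x*sin(5*pi*x/4)/(5*pi) - 16*cos(5*pi*x/4)/(25*pi**2); evaluating from 0 to 4: ∫_{0}^{4} (-x) cos(5*pi*x/4) dx = (16/(25*pi**2)) - (-16/(25*pi**2)) = 32/(25*pi**2).
Hence a_5 = (1/2)·(32/(25*pi**2)) = 16/(25*pi**2).

16/(25*pi**2)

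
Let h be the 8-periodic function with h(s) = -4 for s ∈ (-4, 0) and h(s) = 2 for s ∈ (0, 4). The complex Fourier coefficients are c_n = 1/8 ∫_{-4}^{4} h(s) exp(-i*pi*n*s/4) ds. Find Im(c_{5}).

-6/(5*pi)

Since h is real-valued, Im(c_{5}) = -1/8 ∫_{-4}^{4} h(s) sin(5*pi*s/4) ds = -b_{5}/2.
Split the integral at the breakpoints.
Directly, an antiderivative of (-4) sin(5*pi*s/4) is 16*cos(5*pi*s/4)/(5*pi); evaluating from -4 to 0: ∫_{-4}^{0} (-4) sin(5*pi*s/4) ds = (16/(5*pi)) - (-16/(5*pi)) = 32/(5*pi).
Directly, an antiderivative of (2) sin(5*pi*s/4) is -8*cos(5*pi*s/4)/(5*pi); evaluating from 0 to 4: ∫_{0}^{4} (2) sin(5*pi*s/4) ds = (8/(5*pi)) - (-8/(5*pi)) = 16/(5*pi).
So ∫_{-4}^{4} h(s) sin(5*pi*s/4) ds = 48/(5*pi).
Hence Im(c_{5}) = (-1/8)·(48/(5*pi)) = -6/(5*pi).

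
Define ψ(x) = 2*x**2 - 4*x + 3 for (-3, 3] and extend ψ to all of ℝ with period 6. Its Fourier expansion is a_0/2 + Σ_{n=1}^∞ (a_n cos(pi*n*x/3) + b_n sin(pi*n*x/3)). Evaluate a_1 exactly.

a_1 = 1/3 ∫_{-3}^{3} ψ(x) cos(pi*x/3) dx.
Integrating by parts twice (tabular method), an antiderivative of (2*x**2 - 4*x + 3) cos(pi*x/3) is 6*x**2*sin(pi*x/3)/pi - 12*x*sin(pi*x/3)/pi + 36*x*cos(pi*x/3)/pi**2 - 108*sin(pi*x/3)/pi**3 + 9*sin(pi*x/3)/pi - 36*cos(pi*x/3)/pi**2; evaluating from -3 to 3: ∫_{-3}^{3} (2*x**2 - 4*x + 3) cos(pi*x/3) dx = (-72/pi**2) - (144/pi**2) = -216/pi**2.
Hence a_1 = (1/3)·(-216/pi**2) = -72/pi**2.

-72/pi**2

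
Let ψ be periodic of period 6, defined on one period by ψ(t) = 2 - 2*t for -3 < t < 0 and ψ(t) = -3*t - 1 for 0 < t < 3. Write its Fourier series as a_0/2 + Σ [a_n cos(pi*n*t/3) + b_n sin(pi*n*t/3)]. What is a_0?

a_0 = 1/3 ∫_{-3}^{3} ψ(t) dt = 1/3 · (-3/2) = -1/2.

-1/2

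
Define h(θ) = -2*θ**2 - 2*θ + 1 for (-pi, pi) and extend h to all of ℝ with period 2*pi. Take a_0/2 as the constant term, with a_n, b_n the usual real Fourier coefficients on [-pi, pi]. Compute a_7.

a_7 = 1/pi ∫_{-pi}^{pi} h(θ) cos(7*θ) dθ.
Integrating by parts twice (tabular method), an antiderivative of (-2*θ**2 - 2*θ + 1) cos(7*θ) is -2*θ**2*sin(7*θ)/7 - 2*θ*sin(7*θ)/7 - 4*θ*cos(7*θ)/49 + 53*sin(7*θ)/343 - 2*cos(7*θ)/49; evaluating from -pi to pi: ∫_{-pi}^{pi} (-2*θ**2 - 2*θ + 1) cos(7*θ) dθ = (2/49 + 4*pi/49) - (2/49 - 4*pi/49) = 8*pi/49.
Hence a_7 = (1/pi)·(8*pi/49) = 8/49.

8/49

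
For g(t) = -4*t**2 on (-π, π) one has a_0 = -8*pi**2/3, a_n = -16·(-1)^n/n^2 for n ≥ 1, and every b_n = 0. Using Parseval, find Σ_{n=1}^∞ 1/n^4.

pi**4/90

Parseval: a_0^2/2 + Σ a_n^2 = (1/π) ∫_{-π}^{π} g(t)^2 dt = 32*pi**4/5.
Subtract a_0^2/2 = 32*pi**4/9: Σ a_n^2 = 128*pi**4/45.
Since a_n^2 = 256/n^4, Σ 1/n^4 = pi**4/90.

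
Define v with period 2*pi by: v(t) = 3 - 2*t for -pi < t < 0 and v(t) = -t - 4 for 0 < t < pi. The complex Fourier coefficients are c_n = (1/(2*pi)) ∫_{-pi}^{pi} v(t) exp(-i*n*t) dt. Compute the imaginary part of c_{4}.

Since v is real-valued, Im(c_{4}) = -(1/(2*pi)) ∫_{-pi}^{pi} v(t) sin(4*t) dt = -b_{4}/2.
Split the integral at the breakpoints.
Integrating by parts (boundary term plus one more integral), an antiderivative of (3 - 2*t) sin(4*t) is t*cos(4*t)/2 - sin(4*t)/8 - 3*cos(4*t)/4; evaluating from -pi to 0: ∫_{-pi}^{0} (3 - 2*t) sin(4*t) dt = (-3/4) - (-pi/2 - 3/4) = pi/2.
Integrating by parts (boundary term plus one more integral), an antiderivative of (-t - 4) sin(4*t) is t*cos(4*t)/4 - sin(4*t)/16 + cos(4*t); evaluating from 0 to pi: ∫_{0}^{pi} (-t - 4) sin(4*t) dt = (pi/4 + 1) - (1) = pi/4.
So ∫_{-pi}^{pi} v(t) sin(4*t) dt = 3*pi/4.
Hence Im(c_{4}) = (-1/(2*pi))·(3*pi/4) = -3/8.

-3/8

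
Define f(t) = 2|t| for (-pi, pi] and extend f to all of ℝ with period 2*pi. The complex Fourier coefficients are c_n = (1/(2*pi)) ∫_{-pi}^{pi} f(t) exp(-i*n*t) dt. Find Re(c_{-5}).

-4/(25*pi)

Since f is real-valued, Re(c_{-5}) = (1/(2*pi)) ∫_{-pi}^{pi} f(t) cos(-5*t) dt = a_{5}/2.
f is even and cos(-5*t) is even, so the integrand is even: ∫_{-pi}^{pi} f(t) cos(-5*t) dt = 2∫_0^{pi} f(t) cos(-5*t) dt.
Integrating by parts (boundary term plus one more integral), an antiderivative of (2*t) cos(-5*t) is 2*t*sin(5*t)/5 + 2*cos(5*t)/25; evaluating from 0 to pi: ∫_{0}^{pi} (2*t) cos(-5*t) dt = (-2/25) - (2/25) = -4/25.
So ∫_{-pi}^{pi} f(t) cos(-5*t) dt = -8/25.
Hence Re(c_{-5}) = (1/(2*pi))·(-8/25) = -4/(25*pi).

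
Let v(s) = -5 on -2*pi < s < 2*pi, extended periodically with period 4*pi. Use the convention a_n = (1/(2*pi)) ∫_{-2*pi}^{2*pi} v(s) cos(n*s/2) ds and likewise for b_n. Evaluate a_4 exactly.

0

a_4 = (1/(2*pi)) ∫_{-2*pi}^{2*pi} v(s) cos(2*s) ds.
v is even and cos(2*s) is even, so the integrand is even and a_4 = 1/pi ∫_0^{2*pi} v(s) cos(2*s) ds.
Directly, an antiderivative of (-5) cos(2*s) is -5*sin(2*s)/2; evaluating from 0 to 2*pi: ∫_{0}^{2*pi} (-5) cos(2*s) ds = (0) - (0) = 0.
Hence a_4 = (1/pi)·(0) = 0.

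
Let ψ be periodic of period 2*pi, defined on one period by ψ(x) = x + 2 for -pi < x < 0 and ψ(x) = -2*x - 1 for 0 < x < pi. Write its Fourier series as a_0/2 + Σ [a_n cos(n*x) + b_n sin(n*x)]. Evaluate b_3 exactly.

(-6 - pi)/(3*pi)

b_3 = 1/pi ∫_{-pi}^{pi} ψ(x) sin(3*x) dx.
Split the integral at the breakpoints.
Integrating by parts (boundary term plus one more integral), an antiderivative of (x + 2) sin(3*x) is -x*cos(3*x)/3 + sin(3*x)/9 - 2*cos(3*x)/3; evaluating from -pi to 0: ∫_{-pi}^{0} (x + 2) sin(3*x) dx = (-2/3) - (2/3 - pi/3) = -4/3 + pi/3.
Integrating by parts (boundary term plus one more integral), an antiderivative of (-2*x - 1) sin(3*x) is 2*x*cos(3*x)/3 - 2*sin(3*x)/9 + cos(3*x)/3; evaluating from 0 to pi: ∫_{0}^{pi} (-2*x - 1) sin(3*x) dx = (-2*pi/3 - 1/3) - (1/3) = -2*pi/3 - 2/3.
Summing the pieces and multiplying by (1/pi) gives b_3 = (-6 - pi)/(3*pi).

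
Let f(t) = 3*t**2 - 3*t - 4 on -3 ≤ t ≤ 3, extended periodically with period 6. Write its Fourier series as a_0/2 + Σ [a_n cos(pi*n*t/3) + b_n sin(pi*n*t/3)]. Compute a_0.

10

a_0 = 1/3 ∫_{-3}^{3} f(t) dt = 1/3 · (30) = 10.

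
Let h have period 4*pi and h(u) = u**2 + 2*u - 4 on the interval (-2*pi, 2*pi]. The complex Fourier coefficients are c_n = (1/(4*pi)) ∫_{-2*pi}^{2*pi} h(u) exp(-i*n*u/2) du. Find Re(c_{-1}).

Since h is real-valued, Re(c_{-1}) = (1/(4*pi)) ∫_{-2*pi}^{2*pi} h(u) cos(-u/2) du = a_{1}/2.
Integrating by parts twice (tabular method), an antiderivative of (u**2 + 2*u - 4) cos(-u/2) is 2*u**2*sin(u/2) + 4*u*sin(u/2) + 8*u*cos(u/2) - 24*sin(u/2) + 8*cos(u/2); evaluating from -2*pi to 2*pi: ∫_{-2*pi}^{2*pi} (u**2 + 2*u - 4) cos(-u/2) du = (-16*pi - 8) - (-8 + 16*pi) = -32*pi.
Hence Re(c_{-1}) = (1/(4*pi))·(-32*pi) = -8.

-8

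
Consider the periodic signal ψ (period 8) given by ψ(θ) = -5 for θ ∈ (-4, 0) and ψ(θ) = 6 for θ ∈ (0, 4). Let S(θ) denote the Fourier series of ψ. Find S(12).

1/2

θ = 12 differs from θ = -4 by 2 full period(s), and the series is 8-periodic.
At θ = -4 the one-sided limits are ψ(-4^-) = 6 and ψ(-4^+) = -5.
By Dirichlet's theorem the series converges to their average, [(6) + (-5)]/2 = 1/2.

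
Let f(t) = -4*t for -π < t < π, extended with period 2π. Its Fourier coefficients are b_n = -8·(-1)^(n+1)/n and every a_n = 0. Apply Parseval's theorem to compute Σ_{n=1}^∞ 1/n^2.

Parseval: Σ b_n^2 = (1/π) ∫_{-π}^{π} f(t)^2 dt = 32*pi**2/3.
Σ b_n^2 = Σ 64/n^2, so Σ 1/n^2 = (32*pi**2/3)/64 = pi**2/6.

pi**2/6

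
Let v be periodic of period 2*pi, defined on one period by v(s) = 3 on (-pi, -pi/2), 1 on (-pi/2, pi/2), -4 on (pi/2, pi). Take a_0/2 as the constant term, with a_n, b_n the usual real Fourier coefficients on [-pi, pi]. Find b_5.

-7/(5*pi)

b_5 = 1/pi ∫_{-pi}^{pi} v(s) sin(5*s) ds.
Split the integral at the breakpoints.
Directly, an antiderivative of (3) sin(5*s) is -3*cos(5*s)/5; evaluating from -pi to -pi/2: ∫_{-pi}^{-pi/2} (3) sin(5*s) ds = (0) - (3/5) = -3/5.
Directly, an antiderivative of (1) sin(5*s) is -cos(5*s)/5; evaluating from -pi/2 to pi/2: ∫_{-pi/2}^{pi/2} (1) sin(5*s) ds = (0) - (0) = 0.
Directly, an antiderivative of (-4) sin(5*s) is 4*cos(5*s)/5; evaluating from pi/2 to pi: ∫_{pi/2}^{pi} (-4) sin(5*s) ds = (-4/5) - (0) = -4/5.
Summing the pieces and multiplying by (1/pi) gives b_5 = -7/(5*pi).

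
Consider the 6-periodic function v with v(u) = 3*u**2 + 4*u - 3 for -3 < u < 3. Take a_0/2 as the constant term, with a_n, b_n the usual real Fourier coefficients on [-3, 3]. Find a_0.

12

a_0 = 1/3 ∫_{-3}^{3} v(u) du = 1/3 · (36) = 12.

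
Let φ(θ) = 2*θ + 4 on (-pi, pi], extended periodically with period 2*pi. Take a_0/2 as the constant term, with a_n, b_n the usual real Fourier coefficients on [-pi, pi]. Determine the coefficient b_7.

b_7 = 1/pi ∫_{-pi}^{pi} φ(θ) sin(7*θ) dθ.
Integrating by parts (boundary term plus one more integral), an antiderivative of (2*θ + 4) sin(7*θ) is -2*θ*cos(7*θ)/7 + 2*sin(7*θ)/49 - 4*cos(7*θ)/7; evaluating from -pi to pi: ∫_{-pi}^{pi} (2*θ + 4) sin(7*θ) dθ = (4/7 + 2*pi/7) - (4/7 - 2*pi/7) = 4*pi/7.
Hence b_7 = (1/pi)·(4*pi/7) = 4/7.

4/7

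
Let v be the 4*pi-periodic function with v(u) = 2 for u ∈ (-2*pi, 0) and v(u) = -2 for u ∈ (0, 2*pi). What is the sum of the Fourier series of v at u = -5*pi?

u = -5*pi differs from u = -pi by -1 full period(s), and the series is 4*pi-periodic.
v is continuous at u = -pi with value 2, so the series converges to 2 there.

2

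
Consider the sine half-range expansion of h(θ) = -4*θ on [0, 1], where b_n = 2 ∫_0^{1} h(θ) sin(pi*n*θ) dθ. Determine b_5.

b_5 = 2 ∫_0^{1} (-4*θ) sin(5*pi*θ) dθ.
Integrating by parts (boundary term plus one more integral), an antiderivative of (-4*θ) sin(5*pi*θ) is 4*θ*cos(5*pi*θ)/(5*pi) - 4*sin(5*pi*θ)/(25*pi**2); evaluating from 0 to 1: ∫_{0}^{1} (-4*θ) sin(5*pi*θ) dθ = (-4/(5*pi)) - (0) = -4/(5*pi).
Hence b_5 = 2·(-4/(5*pi)) = -8/(5*pi).

-8/(5*pi)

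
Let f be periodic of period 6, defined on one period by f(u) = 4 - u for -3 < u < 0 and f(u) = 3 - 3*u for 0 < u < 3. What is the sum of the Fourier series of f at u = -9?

1/2

u = -9 differs from u = 3 by -2 full period(s), and the series is 6-periodic.
At u = 3 the one-sided limits are f(3^-) = -6 and f(3^+) = 7.
By Dirichlet's theorem the series converges to their average, [(-6) + (7)]/2 = 1/2.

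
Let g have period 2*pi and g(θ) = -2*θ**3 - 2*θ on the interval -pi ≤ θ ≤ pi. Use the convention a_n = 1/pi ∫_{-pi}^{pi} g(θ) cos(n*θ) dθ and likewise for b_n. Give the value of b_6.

5/9 + 2*pi**2/3

b_6 = 1/pi ∫_{-pi}^{pi} g(θ) sin(6*θ) dθ.
g is odd and sin(6*θ) is odd, so the integrand is even and b_6 = 2/pi ∫_0^{pi} g(θ) sin(6*θ) dθ.
Integrating by parts three times (tabular method), an antiderivative of (-2*θ**3 - 2*θ) sin(6*θ) is θ**3*cos(6*θ)/3 - θ**2*sin(6*θ)/6 + 5*θ*cos(6*θ)/18 - 5*sin(6*θ)/108; evaluating from 0 to pi: ∫_{0}^{pi} (-2*θ**3 - 2*θ) sin(6*θ) dθ = (pi*(5 + 6*pi**2)/18) - (0) = pi*(5 + 6*pi**2)/18.
Hence b_6 = (2/pi)·(pi*(5 + 6*pi**2)/18) = 5/9 + 2*pi**2/3.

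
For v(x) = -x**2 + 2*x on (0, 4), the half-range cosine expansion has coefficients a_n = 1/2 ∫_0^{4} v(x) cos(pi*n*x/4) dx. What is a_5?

a_5 = 1/2 ∫_0^{4} (-x**2 + 2*x) cos(5*pi*x/4) dx.
Integrating by parts twice (tabular method), an antiderivative of (-x**2 + 2*x) cos(5*pi*x/4) is -4*x**2*sin(5*pi*x/4)/(5*pi) + 8*x*sin(5*pi*x/4)/(5*pi) - 32*x*cos(5*pi*x/4)/(25*pi**2) + 128*sin(5*pi*x/4)/(125*pi**3) + 32*cos(5*pi*x/4)/(25*pi**2); evaluating from 0 to 4: ∫_{0}^{4} (-x**2 + 2*x) cos(5*pi*x/4) dx = (96/(25*pi**2)) - (32/(25*pi**2)) = 64/(25*pi**2).
Hence a_5 = (1/2)·(64/(25*pi**2)) = 32/(25*pi**2).

32/(25*pi**2)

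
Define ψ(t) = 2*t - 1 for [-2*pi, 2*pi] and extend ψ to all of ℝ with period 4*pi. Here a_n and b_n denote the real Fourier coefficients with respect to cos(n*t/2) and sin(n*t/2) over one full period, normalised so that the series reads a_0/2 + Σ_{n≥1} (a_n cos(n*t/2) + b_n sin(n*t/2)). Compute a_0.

-2

a_0 = (1/(2*pi)) ∫_{-2*pi}^{2*pi} ψ(t) dt = (1/(2*pi)) · (-4*pi) = -2.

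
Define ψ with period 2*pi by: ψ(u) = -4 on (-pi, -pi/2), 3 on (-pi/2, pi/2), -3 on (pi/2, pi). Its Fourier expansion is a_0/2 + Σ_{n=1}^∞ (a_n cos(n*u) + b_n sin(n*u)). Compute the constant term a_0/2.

-1/4

a_0 = 1/pi ∫_{-pi}^{pi} ψ(u) du = 1/pi · (-pi/2) = -1/2.
So the constant term a_0/2 = -1/4.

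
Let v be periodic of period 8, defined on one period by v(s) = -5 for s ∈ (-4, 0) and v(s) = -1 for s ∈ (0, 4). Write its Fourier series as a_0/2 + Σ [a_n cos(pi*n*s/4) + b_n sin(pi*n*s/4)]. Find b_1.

b_1 = 1/4 ∫_{-4}^{4} v(s) sin(pi*s/4) ds.
Split the integral at the breakpoints.
Directly, an antiderivative of (-5) sin(pi*s/4) is 20*cos(pi*s/4)/pi; evaluating from -4 to 0: ∫_{-4}^{0} (-5) sin(pi*s/4) ds = (20/pi) - (-20/pi) = 40/pi.
Directly, an antiderivative of (-1) sin(pi*s/4) is 4*cos(pi*s/4)/pi; evaluating from 0 to 4: ∫_{0}^{4} (-1) sin(pi*s/4) ds = (-4/pi) - (4/pi) = -8/pi.
Summing the pieces and multiplying by (1/4) gives b_1 = 8/pi.

8/pi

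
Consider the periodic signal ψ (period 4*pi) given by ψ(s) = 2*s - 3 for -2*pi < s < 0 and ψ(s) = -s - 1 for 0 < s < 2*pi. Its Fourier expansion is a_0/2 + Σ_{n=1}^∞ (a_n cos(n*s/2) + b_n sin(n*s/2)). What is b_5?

2*(2 + pi)/(5*pi)

b_5 = (1/(2*pi)) ∫_{-2*pi}^{2*pi} ψ(s) sin(5*s/2) ds.
Split the integral at the breakpoints.
Integrating by parts (boundary term plus one more integral), an antiderivative of (2*s - 3) sin(5*s/2) is -4*s*cos(5*s/2)/5 + 8*sin(5*s/2)/25 + 6*cos(5*s/2)/5; evaluating from -2*pi to 0: ∫_{-2*pi}^{0} (2*s - 3) sin(5*s/2) ds = (6/5) - (-8*pi/5 - 6/5) = 12/5 + 8*pi/5.
Integrating by parts (boundary term plus one more integral), an antiderivative of (-s - 1) sin(5*s/2) is 2*s*cos(5*s/2)/5 - 4*sin(5*s/2)/25 + 2*cos(5*s/2)/5; evaluating from 0 to 2*pi: ∫_{0}^{2*pi} (-s - 1) sin(5*s/2) ds = (-4*pi/5 - 2/5) - (2/5) = -4*pi/5 - 4/5.
Summing the pieces and multiplying by (1/(2*pi)) gives b_5 = 2*(2 + pi)/(5*pi).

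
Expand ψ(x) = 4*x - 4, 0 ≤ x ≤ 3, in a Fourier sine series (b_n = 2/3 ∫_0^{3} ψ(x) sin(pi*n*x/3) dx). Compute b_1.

8/pi

b_1 = 2/3 ∫_0^{3} (4*x - 4) sin(pi*x/3) dx.
Integrating by parts (boundary term plus one more integral), an antiderivative of (4*x - 4) sin(pi*x/3) is -12*x*cos(pi*x/3)/pi + 36*sin(pi*x/3)/pi**2 + 12*cos(pi*x/3)/pi; evaluating from 0 to 3: ∫_{0}^{3} (4*x - 4) sin(pi*x/3) dx = (24/pi) - (12/pi) = 12/pi.
Hence b_1 = (2/3)·(12/pi) = 8/pi.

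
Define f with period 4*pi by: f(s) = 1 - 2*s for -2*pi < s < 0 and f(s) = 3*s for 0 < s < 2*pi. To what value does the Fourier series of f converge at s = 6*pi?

1/2 + 5*pi

s = 6*pi differs from s = 2*pi by 1 full period(s), and the series is 4*pi-periodic.
At s = 2*pi the one-sided limits are f(2*pi^-) = 6*pi and f(2*pi^+) = 1 + 4*pi.
By Dirichlet's theorem the series converges to their average, [(6*pi) + (1 + 4*pi)]/2 = 1/2 + 5*pi.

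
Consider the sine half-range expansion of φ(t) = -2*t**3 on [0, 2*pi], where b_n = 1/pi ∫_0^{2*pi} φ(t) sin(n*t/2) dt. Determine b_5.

192/125 - 32*pi**2/5

b_5 = 1/pi ∫_0^{2*pi} (-2*t**3) sin(5*t/2) dt.
Integrating by parts three times (tabular method), an antiderivative of (-2*t**3) sin(5*t/2) is 4*t**3*cos(5*t/2)/5 - 24*t**2*sin(5*t/2)/25 - 96*t*cos(5*t/2)/125 + 192*sin(5*t/2)/625; evaluating from 0 to 2*pi: ∫_{0}^{2*pi} (-2*t**3) sin(5*t/2) dt = (32*pi*(6 - 25*pi**2)/125) - (0) = 32*pi*(6 - 25*pi**2)/125.
Hence b_5 = (1/pi)·(32*pi*(6 - 25*pi**2)/125) = 192/125 - 32*pi**2/5.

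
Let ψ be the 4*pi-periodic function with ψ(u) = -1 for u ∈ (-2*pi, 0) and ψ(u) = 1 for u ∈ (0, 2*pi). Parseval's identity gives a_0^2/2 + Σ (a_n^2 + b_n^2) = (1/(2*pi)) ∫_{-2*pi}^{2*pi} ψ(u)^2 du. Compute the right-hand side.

2

(1/(2*pi)) ∫_{-2*pi}^{2*pi} ψ(u)^2 du = (1/(2*pi)) · (4*pi) = 2.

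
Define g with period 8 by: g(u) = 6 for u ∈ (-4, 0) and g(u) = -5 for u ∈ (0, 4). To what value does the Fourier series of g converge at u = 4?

1/2

At u = 4 the one-sided limits are g(4^-) = -5 and g(4^+) = 6.
By Dirichlet's theorem the series converges to their average, [(-5) + (6)]/2 = 1/2.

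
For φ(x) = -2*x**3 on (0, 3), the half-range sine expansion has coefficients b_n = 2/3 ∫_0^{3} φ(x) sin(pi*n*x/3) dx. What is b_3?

b_3 = 2/3 ∫_0^{3} (-2*x**3) sin(pi*x) dx.
Integrating by parts three times (tabular method), an antiderivative of (-2*x**3) sin(pi*x) is 2*x**3*cos(pi*x)/pi - 6*x**2*sin(pi*x)/pi**2 - 12*x*cos(pi*x)/pi**3 + 12*sin(pi*x)/pi**4; evaluating from 0 to 3: ∫_{0}^{3} (-2*x**3) sin(pi*x) dx = (-54/pi + 36/pi**3) - (0) = -54/pi + 36/pi**3.
Hence b_3 = (2/3)·(-54/pi + 36/pi**3) = -36/pi + 24/pi**3.

-36/pi + 24/pi**3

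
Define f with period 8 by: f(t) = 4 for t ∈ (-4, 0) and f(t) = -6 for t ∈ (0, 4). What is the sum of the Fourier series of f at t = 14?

t = 14 differs from t = -2 by 2 full period(s), and the series is 8-periodic.
f is continuous at t = -2 with value 4, so the series converges to 4 there.

4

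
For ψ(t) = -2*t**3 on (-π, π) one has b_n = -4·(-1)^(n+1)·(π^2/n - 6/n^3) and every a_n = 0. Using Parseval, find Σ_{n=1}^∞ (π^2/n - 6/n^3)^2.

pi**6/14

Parseval: Σ b_n^2 = (1/π) ∫_{-π}^{π} ψ(t)^2 dt = 8*pi**6/7.
b_n^2 = 16·(π^2/n - 6/n^3)^2, so the sum equals (8*pi**6/7)/16 = pi**6/14.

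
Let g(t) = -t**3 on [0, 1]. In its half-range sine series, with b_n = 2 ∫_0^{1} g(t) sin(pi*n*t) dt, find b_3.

2*(2 - 3*pi**2)/(9*pi**3)

b_3 = 2 ∫_0^{1} (-t**3) sin(3*pi*t) dt.
Integrating by parts three times (tabular method), an antiderivative of (-t**3) sin(3*pi*t) is t**3*cos(3*pi*t)/(3*pi) - t**2*sin(3*pi*t)/(3*pi**2) - 2*t*cos(3*pi*t)/(9*pi**3) + 2*sin(3*pi*t)/(27*pi**4); evaluating from 0 to 1: ∫_{0}^{1} (-t**3) sin(3*pi*t) dt = ((2 - 3*pi**2)/(9*pi**3)) - (0) = (2 - 3*pi**2)/(9*pi**3).
Hence b_3 = 2·((2 - 3*pi**2)/(9*pi**3)) = 2*(2 - 3*pi**2)/(9*pi**3).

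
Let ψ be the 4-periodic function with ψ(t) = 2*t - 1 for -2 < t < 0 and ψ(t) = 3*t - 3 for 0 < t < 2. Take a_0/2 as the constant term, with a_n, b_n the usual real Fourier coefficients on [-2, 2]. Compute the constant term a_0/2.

-3/2

a_0 = 1/2 ∫_{-2}^{2} ψ(t) dt = 1/2 · (-6) = -3.
So the constant term a_0/2 = -3/2.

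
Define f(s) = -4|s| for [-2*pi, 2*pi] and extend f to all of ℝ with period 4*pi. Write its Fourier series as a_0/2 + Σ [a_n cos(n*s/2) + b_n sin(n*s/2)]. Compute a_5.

32/(25*pi)

a_5 = (1/(2*pi)) ∫_{-2*pi}^{2*pi} f(s) cos(5*s/2) ds.
f is even and cos(5*s/2) is even, so the integrand is even and a_5 = 1/pi ∫_0^{2*pi} f(s) cos(5*s/2) ds.
Integrating by parts (boundary term plus one more integral), an antiderivative of (-4*s) cos(5*s/2) is -8*s*sin(5*s/2)/5 - 16*cos(5*s/2)/25; evaluating from 0 to 2*pi: ∫_{0}^{2*pi} (-4*s) cos(5*s/2) ds = (16/25) - (-16/25) = 32/25.
Hence a_5 = (1/pi)·(32/25) = 32/(25*pi).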